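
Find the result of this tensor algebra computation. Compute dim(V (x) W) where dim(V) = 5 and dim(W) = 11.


The dimension of a tensor product is the product of dimensions.
dim(V) = 5, dim(W) = 11
dim(V (x) W) = 5 * 11 = 55

55


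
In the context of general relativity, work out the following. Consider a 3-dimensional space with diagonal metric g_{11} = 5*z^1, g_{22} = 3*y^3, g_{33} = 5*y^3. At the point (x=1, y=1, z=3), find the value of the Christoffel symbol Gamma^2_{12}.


For a diagonal metric, Gamma^k_{ij} = (1/2) g^{kk} (dg_{ik}/dx_j + dg_{jk}/dx_i - dg_{ij}/dx_k).
The metric is diagonal, so g_{ab} = 0 for a != b.
At the given point: g_{11} = 15, g_{22} = 3, g_{33} = 5
g^{22} = 1/3
dg_{12}/dx_2 = 0 (off-diagonal)
dg_{22}/dx_1 = dg_{22}/dx_1 = 0
dg_{12}/dx_2 = 0 (off-diagonal)
Numerator = 0 + 0 - 0 = 0
Gamma^2_{12} = 0 / (2 * 3) = 0

0


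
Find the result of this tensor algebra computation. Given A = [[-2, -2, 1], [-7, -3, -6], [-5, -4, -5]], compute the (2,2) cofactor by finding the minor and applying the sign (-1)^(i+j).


To find cofactor C_{22}, delete row 2 and column 2.
The resulting 2x2 submatrix is: [[-2, 1], [-5, -5]]
Minor M_{22} = -2*-5 - 1*-5
  = 10 - -5 = 15
Sign = (-1)^(2+2) = (-1)^4 = 1
Cofactor C_{22} = 1 * 15 = 15

15


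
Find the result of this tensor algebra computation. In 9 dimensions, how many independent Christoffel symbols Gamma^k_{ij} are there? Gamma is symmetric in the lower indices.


Christoffel symbols Gamma^k_{ij} are symmetric in i,j, so there are d * d(d+1)/2 independent symbols.
d = 9
d(d+1)/2 = 9 * 10 / 2 = 45
Total = 9 * 45 = 405

405


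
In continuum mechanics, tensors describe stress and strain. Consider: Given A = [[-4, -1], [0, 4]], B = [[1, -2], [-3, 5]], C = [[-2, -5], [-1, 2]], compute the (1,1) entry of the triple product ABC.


(ABC)_{11} = sum_m (AB)_{1m} C_{m1}. First compute row 1 of AB.
(AB)_{11} = -4*1 + -1*-3 = -1
(AB)_{12} = -4*-2 + -1*5 = 3
Now contract with column 1 of C:
(AB)_{11} * C_{11} = -1 * -2 = 2
(AB)_{12} * C_{21} = 3 * -1 = -3
(ABC)_{11} = 2 + -3 = -1

-1


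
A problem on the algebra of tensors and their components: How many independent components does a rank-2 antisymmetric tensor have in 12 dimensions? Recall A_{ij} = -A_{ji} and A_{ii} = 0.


An antisymmetric rank-2 tensor satisfies A_{ij} = -A_{ji}, so diagonal entries are zero.
The independent components are the upper-triangular entries: C(n, 2) = n(n-1)/2.
n = 12
C(12, 2) = 12 * 11 / 2 = 132 / 2 = 66

66


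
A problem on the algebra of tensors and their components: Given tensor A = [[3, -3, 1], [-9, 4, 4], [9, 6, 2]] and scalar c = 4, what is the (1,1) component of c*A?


Scalar multiplication: (cA)_{ij} = c * A_{ij}.
c = 4
A_{11} = 3
(cA)_{11} = 4 * 3 = 12

12


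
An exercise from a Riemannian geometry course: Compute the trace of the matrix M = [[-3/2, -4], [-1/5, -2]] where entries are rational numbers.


The trace is the sum of diagonal entries.
Diagonal: M[1,1] = -3/2, M[2,2] = -2
Tr(M) = -3/2 + -2
Computing step by step:
After adding M[1,1]: -3/2
After adding M[2,2]: -7/2
Tr(M) = -7/2

-7/2


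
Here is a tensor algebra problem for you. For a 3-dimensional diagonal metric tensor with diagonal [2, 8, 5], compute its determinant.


For a diagonal metric, the determinant is the product of diagonal entries.
Diagonal entries: 2, 8, 5
det(g) = 2 * 8 * 5 = 80

80


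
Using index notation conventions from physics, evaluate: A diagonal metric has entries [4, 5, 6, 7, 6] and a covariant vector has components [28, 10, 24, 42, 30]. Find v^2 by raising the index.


To raise an index with a diagonal metric: v^i = v_i / g_{ii}.
For index 2: v_2 = 10, g_{22} = 5
v^2 = 10 / 5 = 2

2


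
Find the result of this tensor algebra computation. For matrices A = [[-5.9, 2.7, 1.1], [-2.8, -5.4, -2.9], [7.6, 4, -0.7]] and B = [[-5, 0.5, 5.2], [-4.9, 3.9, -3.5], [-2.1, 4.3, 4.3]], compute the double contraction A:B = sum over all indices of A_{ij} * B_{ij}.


A:B = sum over all i,j of A_{ij} * B_{ij}.
Row 1: -5.9*-5=29.5, 2.7*0.5=1.35, 1.1*5.2=5.72 => row sum = 36.57
Row 2: -2.8*-4.9=13.72, -5.4*3.9=-21.06, -2.9*-3.5=10.15 => row sum = 2.81
Row 3: 7.6*-2.1=-15.96, 4*4.3=17.2, -0.7*4.3=-3.01 => row sum = -1.77
Total = 36.57 + 2.81 + -1.77 = 37.61

37.61


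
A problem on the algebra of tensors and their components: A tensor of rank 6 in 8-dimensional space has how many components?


The number of components of a rank-r tensor in d dimensions is d^r.
Here d = 8 and r = 6.
8^6 = 262144

262144


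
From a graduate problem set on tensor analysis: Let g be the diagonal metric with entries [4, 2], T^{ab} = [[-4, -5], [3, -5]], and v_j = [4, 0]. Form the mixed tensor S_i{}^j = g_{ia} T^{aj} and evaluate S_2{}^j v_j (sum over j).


Step 1: lower the first index. For a diagonal metric, g_{ia} T^{aj} = g_{ii} T^{ij} (no sum on i).
g_{22} = 2
S_2{}^1 = 2 * T^{21} = 2 * 3 = 6
S_2{}^2 = 2 * T^{22} = 2 * -5 = -10
Step 2: contract S_2{}^j with v_j.
S_2{}^1 * v_1 = 6 * 4 = 24
S_2{}^2 * v_2 = -10 * 0 = 0
Result = 24 + 0 = 24

24


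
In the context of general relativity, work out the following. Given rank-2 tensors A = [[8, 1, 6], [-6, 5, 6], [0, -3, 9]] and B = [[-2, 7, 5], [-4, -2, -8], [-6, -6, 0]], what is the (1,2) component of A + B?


Tensor addition is component-wise: (A + B)_{ij} = A_{ij} + B_{ij}.
A_{12} = 1
B_{12} = 7
(A + B)_{12} = 1 + 7 = 8

8


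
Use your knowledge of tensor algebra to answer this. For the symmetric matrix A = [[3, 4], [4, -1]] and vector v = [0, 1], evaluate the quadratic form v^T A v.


First compute Av:
(Av)_1 = 3*0 + 4*1 = 4
(Av)_2 = 4*0 + -1*1 = -1
Av = [4, -1]
Then v^T (Av) = 0*4 + 1*-1
= 0 + -1 = -1

-1


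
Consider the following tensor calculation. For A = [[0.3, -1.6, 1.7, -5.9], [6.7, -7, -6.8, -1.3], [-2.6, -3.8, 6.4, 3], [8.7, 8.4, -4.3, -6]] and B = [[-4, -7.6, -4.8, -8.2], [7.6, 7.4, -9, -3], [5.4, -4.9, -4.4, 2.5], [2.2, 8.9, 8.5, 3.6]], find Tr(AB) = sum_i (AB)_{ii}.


Tr(AB) = sum_i (AB)_{ii} where (AB)_{ii} = sum_k A_{ik} B_{ki}.
(AB)_{11} = 0.3*-4 + -1.6*7.6 + 1.7*5.4 + -5.9*2.2 = -17.16
(AB)_{22} = 6.7*-7.6 + -7*7.4 + -6.8*-4.9 + -1.3*8.9 = -80.97
(AB)_{33} = -2.6*-4.8 + -3.8*-9 + 6.4*-4.4 + 3*8.5 = 44.02
(AB)_{44} = 8.7*-8.2 + 8.4*-3 + -4.3*2.5 + -6*3.6 = -128.89
Tr(AB) = -17.16 + -80.97 + 44.02 + -128.89 = -183

-183


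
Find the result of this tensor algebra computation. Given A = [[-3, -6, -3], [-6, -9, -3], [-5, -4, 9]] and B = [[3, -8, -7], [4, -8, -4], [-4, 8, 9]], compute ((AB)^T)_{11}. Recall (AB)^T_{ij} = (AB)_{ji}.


(AB)^T_{ij} = (AB)_{ji} = sum_k A_{jk} B_{ki}.
For i=1, j=1 we need (AB)_{11}:
A_{11} * B_{11} = -3 * 3 = -9
A_{12} * B_{21} = -6 * 4 = -24
A_{13} * B_{31} = -3 * -4 = 12
Sum = -9 + -24 + 12 = -21

-21


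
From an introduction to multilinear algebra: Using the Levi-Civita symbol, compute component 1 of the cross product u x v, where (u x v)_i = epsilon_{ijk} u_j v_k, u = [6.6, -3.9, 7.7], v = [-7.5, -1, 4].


(u x v)_1 = sum_{j,k} epsilon_{1jk} u_j v_k. Only permutations of (1,2,3) contribute; the two non-zero terms are:
eps_{123} u_2 v_3 = 1 * -3.9 * 4 = -15.6
eps_{132} u_3 v_2 = -1 * 7.7 * -1 = 7.7
(u x v)_1 = -7.9

-7.9


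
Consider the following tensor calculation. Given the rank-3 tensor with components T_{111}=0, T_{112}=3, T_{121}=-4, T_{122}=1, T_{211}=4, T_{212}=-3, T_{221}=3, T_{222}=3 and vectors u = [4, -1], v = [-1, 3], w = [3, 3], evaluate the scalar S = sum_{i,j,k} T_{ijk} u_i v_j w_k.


S = sum over i,j,k of T_{ijk} u_i v_j w_k. Expanding all 8 terms:
T_{111}*u_1*v_1*w_1 = 0*4*-1*3 = 0  (running total: 0)
T_{112}*u_1*v_1*w_2 = 3*4*-1*3 = -36  (running total: -36)
T_{121}*u_1*v_2*w_1 = -4*4*3*3 = -144  (running total: -180)
T_{122}*u_1*v_2*w_2 = 1*4*3*3 = 36  (running total: -144)
T_{211}*u_2*v_1*w_1 = 4*-1*-1*3 = 12  (running total: -132)
T_{212}*u_2*v_1*w_2 = -3*-1*-1*3 = -9  (running total: -141)
T_{221}*u_2*v_2*w_1 = 3*-1*3*3 = -27  (running total: -168)
T_{222}*u_2*v_2*w_2 = 3*-1*3*3 = -27  (running total: -195)
S = -195

-195


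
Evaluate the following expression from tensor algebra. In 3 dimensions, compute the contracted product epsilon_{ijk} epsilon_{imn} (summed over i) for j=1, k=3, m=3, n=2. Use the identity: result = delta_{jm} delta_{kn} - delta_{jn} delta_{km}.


Using the identity: epsilon_{ijk} epsilon_{imn} = delta_{jm} delta_{kn} - delta_{jn} delta_{km}.
delta_{13} = 0
delta_{32} = 0
delta_{12} = 0
delta_{33} = 1
Result = 0 * 0 - 0 * 1 = 0 - 0 = 0

0


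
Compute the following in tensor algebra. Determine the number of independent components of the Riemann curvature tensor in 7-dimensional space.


The Riemann tensor in d dimensions has d^2(d^2 - 1)/12 independent components.
d = 7, so d^2 = 49
d^2 - 1 = 48
d^2(d^2 - 1) = 49 * 48 = 2352
Divide by 12: 2352 / 12 = 196

196


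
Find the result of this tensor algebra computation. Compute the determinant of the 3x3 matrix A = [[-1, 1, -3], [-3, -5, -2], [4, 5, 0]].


Expanding along the first row, det(A) = a11*M_11 - a12*M_12 + a13*M_13, where M_1j is the (1,j) minor.
Minor M_11 = -5*0 - -2*5 = 10
Minor M_12 = -3*0 - -2*4 = 8
Minor M_13 = -3*5 - -5*4 = 5
det = -1*(10) - 1*(8) + -3*(5)
    = -10 - 8 + -15
    = -33

-33


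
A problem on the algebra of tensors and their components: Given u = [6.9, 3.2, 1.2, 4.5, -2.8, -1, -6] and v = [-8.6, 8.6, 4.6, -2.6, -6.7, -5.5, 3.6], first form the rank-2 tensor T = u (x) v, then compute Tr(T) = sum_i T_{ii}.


The outer product gives T_{ij} = u_i v_j.
The trace (contraction) is Tr(T) = sum_i T_{ii} = sum_i u_i v_i.
Diagonal entries:
T_{11} = u_1 * v_1 = 6.9 * -8.6 = -59.34
T_{22} = u_2 * v_2 = 3.2 * 8.6 = 27.52
T_{33} = u_3 * v_3 = 1.2 * 4.6 = 5.52
T_{44} = u_4 * v_4 = 4.5 * -2.6 = -11.7
T_{55} = u_5 * v_5 = -2.8 * -6.7 = 18.76
T_{66} = u_6 * v_6 = -1 * -5.5 = 5.5
T_{77} = u_7 * v_7 = -6 * 3.6 = -21.6
Tr(T) = -59.34 + 27.52 + 5.52 + -11.7 + 18.76 + 5.5 + -21.6 = -35.34

-35.34


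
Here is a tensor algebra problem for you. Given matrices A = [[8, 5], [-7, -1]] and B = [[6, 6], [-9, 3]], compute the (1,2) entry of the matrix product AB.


(AB)_{ij} = sum_k A_{ik} B_{kj}.
For i=1, j=2:
A_{11} * B_{12} = 8 * 6 = 48
A_{12} * B_{22} = 5 * 3 = 15
Sum = 48 + 15 = 63

63


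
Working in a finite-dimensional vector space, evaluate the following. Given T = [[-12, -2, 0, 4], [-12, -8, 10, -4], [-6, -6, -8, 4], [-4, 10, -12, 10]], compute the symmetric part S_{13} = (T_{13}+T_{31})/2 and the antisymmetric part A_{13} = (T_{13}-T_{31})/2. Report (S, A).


T_{13} = 0
T_{31} = -6
S_{13} = (0 + -6)/2 = -6/2 = -3
A_{13} = (0 - -6)/2 = 6/2 = 3
Check: S + A = -3 + 3 = 0 = T_{13}.

(-3, 3)


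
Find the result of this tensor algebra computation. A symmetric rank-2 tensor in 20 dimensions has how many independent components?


A symmetric rank-2 tensor in d dimensions has d(d+1)/2 independent components.
d = 20
d(d+1)/2 = 20 * 21 / 2 = 420 / 2 = 210

210


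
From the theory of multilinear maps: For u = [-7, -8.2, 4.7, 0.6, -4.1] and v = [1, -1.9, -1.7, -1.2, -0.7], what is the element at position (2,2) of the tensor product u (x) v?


The outer product entry T_{ij} = u_i * v_j.
We need i=2, j=2.
u_2 = -8.2, v_2 = -1.9
T_{2,2} = -8.2 * -1.9 = 15.58

15.58


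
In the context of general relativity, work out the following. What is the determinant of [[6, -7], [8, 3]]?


For a 2x2 matrix [[a, b], [c, d]], det = a*d - b*c.
a = 6, b = -7, c = 8, d = 3
a*d = 6 * 3 = 18
b*c = -7 * 8 = -56
det = 18 - -56 = 74

74


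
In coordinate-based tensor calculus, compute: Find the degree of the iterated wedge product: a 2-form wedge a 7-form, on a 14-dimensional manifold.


The degree of a wedge product is the sum of the degrees of the individual forms.
Degrees: 2, 7
Total degree = 2 + 7 = 9

9


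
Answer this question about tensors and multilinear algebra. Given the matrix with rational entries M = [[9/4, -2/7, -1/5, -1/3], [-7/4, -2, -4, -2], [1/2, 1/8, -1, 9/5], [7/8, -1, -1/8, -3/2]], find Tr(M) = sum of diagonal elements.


The trace is the sum of diagonal entries.
Diagonal: M[1,1] = 9/4, M[2,2] = -2, M[3,3] = -1, M[4,4] = -3/2
Tr(M) = 9/4 + -2 + -1 + -3/2
Computing step by step:
After adding M[1,1]: 9/4
After adding M[2,2]: 1/4
After adding M[3,3]: -3/4
After adding M[4,4]: -9/4
Tr(M) = -9/4

-9/4


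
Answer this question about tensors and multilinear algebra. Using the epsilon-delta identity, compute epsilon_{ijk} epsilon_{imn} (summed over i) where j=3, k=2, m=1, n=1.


Using the identity: epsilon_{ijk} epsilon_{imn} = delta_{jm} delta_{kn} - delta_{jn} delta_{km}.
delta_{31} = 0
delta_{21} = 0
delta_{31} = 0
delta_{21} = 0
Result = 0 * 0 - 0 * 0 = 0 - 0 = 0

0


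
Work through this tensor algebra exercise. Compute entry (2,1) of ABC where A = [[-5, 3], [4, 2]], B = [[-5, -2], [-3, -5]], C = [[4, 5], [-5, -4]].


(ABC)_{21} = sum_m (AB)_{2m} C_{m1}. First compute row 2 of AB.
(AB)_{21} = 4*-5 + 2*-3 = -26
(AB)_{22} = 4*-2 + 2*-5 = -18
Now contract with column 1 of C:
(AB)_{21} * C_{11} = -26 * 4 = -104
(AB)_{22} * C_{21} = -18 * -5 = 90
(ABC)_{21} = -104 + 90 = -14

-14


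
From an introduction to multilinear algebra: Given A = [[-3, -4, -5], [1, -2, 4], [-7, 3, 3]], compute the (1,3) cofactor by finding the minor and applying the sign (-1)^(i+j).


To find cofactor C_{13}, delete row 1 and column 3.
The resulting 2x2 submatrix is: [[1, -2], [-7, 3]]
Minor M_{13} = 1*3 - -2*-7
  = 3 - 14 = -11
Sign = (-1)^(1+3) = (-1)^4 = 1
Cofactor C_{13} = 1 * -11 = -11

-11


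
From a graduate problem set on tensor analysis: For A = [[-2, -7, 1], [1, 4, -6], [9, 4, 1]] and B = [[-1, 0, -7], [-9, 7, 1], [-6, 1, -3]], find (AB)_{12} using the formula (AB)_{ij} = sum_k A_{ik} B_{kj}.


(AB)_{ij} = sum_k A_{ik} B_{kj}.
For i=1, j=2:
A_{11} * B_{12} = -2 * 0 = 0
A_{12} * B_{22} = -7 * 7 = -49
A_{13} * B_{32} = 1 * 1 = 1
Sum = 0 + -49 + 1 = -48

-48


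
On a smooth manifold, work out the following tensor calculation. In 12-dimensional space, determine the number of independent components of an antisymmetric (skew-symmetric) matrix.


An antisymmetric rank-2 tensor satisfies A_{ij} = -A_{ji}, so diagonal entries are zero.
The independent components are the upper-triangular entries: C(n, 2) = n(n-1)/2.
n = 12
C(12, 2) = 12 * 11 / 2 = 132 / 2 = 66

66


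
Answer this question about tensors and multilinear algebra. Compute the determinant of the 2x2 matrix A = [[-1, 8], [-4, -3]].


For a 2x2 matrix [[a, b], [c, d]], det = a*d - b*c.
a = -1, b = 8, c = -4, d = -3
a*d = -1 * -3 = 3
b*c = 8 * -4 = -32
det = 3 - -32 = 35

35


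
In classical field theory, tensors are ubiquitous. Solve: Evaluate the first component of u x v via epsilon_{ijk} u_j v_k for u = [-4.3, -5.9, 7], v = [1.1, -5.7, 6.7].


(u x v)_1 = sum_{j,k} epsilon_{1jk} u_j v_k. Only permutations of (1,2,3) contribute; the two non-zero terms are:
eps_{123} u_2 v_3 = 1 * -5.9 * 6.7 = -39.53
eps_{132} u_3 v_2 = -1 * 7 * -5.7 = 39.9
(u x v)_1 = 0.37

0.37


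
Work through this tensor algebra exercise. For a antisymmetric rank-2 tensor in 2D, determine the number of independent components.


A antisymmetric rank-2 tensor in d dimensions has d(d-1)/2 independent components.
d = 2
d(d-1)/2 = 2 * 1 / 2 = 2 / 2 = 1

1


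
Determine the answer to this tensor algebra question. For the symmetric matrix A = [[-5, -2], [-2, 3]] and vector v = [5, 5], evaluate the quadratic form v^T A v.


First compute Av:
(Av)_1 = -5*5 + -2*5 = -35
(Av)_2 = -2*5 + 3*5 = 5
Av = [-35, 5]
Then v^T (Av) = 5*-35 + 5*5
= -175 + 25 = -150

-150


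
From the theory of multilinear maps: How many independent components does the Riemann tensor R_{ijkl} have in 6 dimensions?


The Riemann tensor in d dimensions has d^2(d^2 - 1)/12 independent components.
d = 6, so d^2 = 36
d^2 - 1 = 35
d^2(d^2 - 1) = 36 * 35 = 1260
Divide by 12: 1260 / 12 = 105

105


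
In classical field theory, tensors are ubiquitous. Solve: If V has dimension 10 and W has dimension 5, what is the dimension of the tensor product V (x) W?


The dimension of a tensor product is the product of dimensions.
dim(V) = 10, dim(W) = 5
dim(V (x) W) = 10 * 5 = 50

50


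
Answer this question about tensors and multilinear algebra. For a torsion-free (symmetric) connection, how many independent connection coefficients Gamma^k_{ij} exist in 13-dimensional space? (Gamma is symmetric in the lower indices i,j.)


Christoffel symbols Gamma^k_{ij} are symmetric in i,j, so there are d * d(d+1)/2 independent symbols.
d = 13
d(d+1)/2 = 13 * 14 / 2 = 91
Total = 13 * 91 = 1183

1183


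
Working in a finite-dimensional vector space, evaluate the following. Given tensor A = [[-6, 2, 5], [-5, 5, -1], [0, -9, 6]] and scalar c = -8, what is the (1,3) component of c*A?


Scalar multiplication: (cA)_{ij} = c * A_{ij}.
c = -8
A_{13} = 5
(cA)_{13} = -8 * 5 = -40

-40


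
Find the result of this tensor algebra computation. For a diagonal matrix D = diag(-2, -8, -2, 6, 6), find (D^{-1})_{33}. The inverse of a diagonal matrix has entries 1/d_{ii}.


For a diagonal matrix, the inverse has entries (D^{-1})_{ii} = 1/d_{ii}.
The diagonal entries are: d_{11} = -2, d_{22} = -8, d_{33} = -2, d_{44} = 6, d_{55} = 6
We need (D^{-1})_{33} = 1/d_{33} = 1/-2 = -1/2

-1/2


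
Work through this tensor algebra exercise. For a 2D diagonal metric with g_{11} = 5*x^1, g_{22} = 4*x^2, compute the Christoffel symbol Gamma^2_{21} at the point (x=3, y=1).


For a diagonal metric, Gamma^k_{ij} = (1/2) g^{kk} (dg_{ik}/dx_j + dg_{jk}/dx_i - dg_{ij}/dx_k).
The metric is diagonal, so g_{ab} = 0 for a != b.
At the given point: g_{11} = 15, g_{22} = 36
g^{22} = 1/36
dg_{22}/dx_1 = dg_{22}/dx_1 = 24
dg_{12}/dx_2 = 0 (off-diagonal)
dg_{21}/dx_2 = 0 (off-diagonal)
Numerator = 24 + 0 - 0 = 24
Gamma^2_{21} = 24 / (2 * 36) = 1/3

1/3


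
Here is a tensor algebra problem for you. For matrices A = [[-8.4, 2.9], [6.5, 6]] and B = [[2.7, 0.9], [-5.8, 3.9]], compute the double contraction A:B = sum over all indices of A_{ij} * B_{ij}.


A:B = sum over all i,j of A_{ij} * B_{ij}.
Row 1: -8.4*2.7=-22.68, 2.9*0.9=2.61 => row sum = -20.07
Row 2: 6.5*-5.8=-37.7, 6*3.9=23.4 => row sum = -14.3
Total = -20.07 + -14.3 = -34.37

-34.37


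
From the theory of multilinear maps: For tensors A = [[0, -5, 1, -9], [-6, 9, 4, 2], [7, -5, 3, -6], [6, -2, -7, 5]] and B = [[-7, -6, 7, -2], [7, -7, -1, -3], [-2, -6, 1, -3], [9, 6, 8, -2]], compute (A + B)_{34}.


Tensor addition is component-wise: (A + B)_{ij} = A_{ij} + B_{ij}.
A_{34} = -6
B_{34} = -3
(A + B)_{34} = -6 + -3 = -9

-9


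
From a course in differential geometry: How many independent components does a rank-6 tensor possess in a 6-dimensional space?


The number of components of a rank-r tensor in d dimensions is d^r.
Here d = 6 and r = 6.
6^6 = 46656

46656


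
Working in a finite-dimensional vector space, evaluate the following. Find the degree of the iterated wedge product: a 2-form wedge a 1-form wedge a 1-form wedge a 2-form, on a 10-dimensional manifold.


The degree of a wedge product is the sum of the degrees of the individual forms.
Degrees: 2, 1, 1, 2
Total degree = 2 + 1 + 1 + 2 = 6

6


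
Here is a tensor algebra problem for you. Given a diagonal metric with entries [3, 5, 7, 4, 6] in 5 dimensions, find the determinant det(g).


For a diagonal metric, the determinant is the product of diagonal entries.
Diagonal entries: 3, 5, 7, 4, 6
det(g) = 3 * 5 * 7 * 4 * 6 = 2520

2520


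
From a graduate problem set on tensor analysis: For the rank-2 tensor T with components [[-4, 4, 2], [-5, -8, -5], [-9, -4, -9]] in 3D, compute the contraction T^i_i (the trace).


The contraction (trace) of a rank-2 tensor is the sum of its diagonal elements.
Diagonal entries: A[1,1] = -4, A[2,2] = -8, A[3,3] = -9
Tr(A) = -4 + -8 + -9 = -21

-21


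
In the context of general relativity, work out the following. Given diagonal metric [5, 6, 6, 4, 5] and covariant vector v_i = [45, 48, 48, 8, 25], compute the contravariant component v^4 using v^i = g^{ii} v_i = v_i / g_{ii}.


To raise an index with a diagonal metric: v^i = v_i / g_{ii}.
For index 4: v_4 = 8, g_{44} = 4
v^4 = 8 / 4 = 2

2


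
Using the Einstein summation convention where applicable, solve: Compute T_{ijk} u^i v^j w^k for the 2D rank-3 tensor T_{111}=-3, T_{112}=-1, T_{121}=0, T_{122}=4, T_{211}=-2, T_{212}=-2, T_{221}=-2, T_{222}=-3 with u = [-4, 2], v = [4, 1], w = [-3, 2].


S = sum over i,j,k of T_{ijk} u_i v_j w_k. Expanding all 8 terms:
T_{111}*u_1*v_1*w_1 = -3*-4*4*-3 = -144  (running total: -144)
T_{112}*u_1*v_1*w_2 = -1*-4*4*2 = 32  (running total: -112)
T_{121}*u_1*v_2*w_1 = 0*-4*1*-3 = 0  (running total: -112)
T_{122}*u_1*v_2*w_2 = 4*-4*1*2 = -32  (running total: -144)
T_{211}*u_2*v_1*w_1 = -2*2*4*-3 = 48  (running total: -96)
T_{212}*u_2*v_1*w_2 = -2*2*4*2 = -32  (running total: -128)
T_{221}*u_2*v_2*w_1 = -2*2*1*-3 = 12  (running total: -116)
T_{222}*u_2*v_2*w_2 = -3*2*1*2 = -12  (running total: -128)
S = -128

-128


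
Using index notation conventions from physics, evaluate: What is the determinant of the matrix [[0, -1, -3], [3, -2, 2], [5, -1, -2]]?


Expanding along the first row, det(A) = a11*M_11 - a12*M_12 + a13*M_13, where M_1j is the (1,j) minor.
Minor M_11 = -2*-2 - 2*-1 = 6
Minor M_12 = 3*-2 - 2*5 = -16
Minor M_13 = 3*-1 - -2*5 = 7
det = 0*(6) - -1*(-16) + -3*(7)
    = 0 - 16 + -21
    = -37

-37


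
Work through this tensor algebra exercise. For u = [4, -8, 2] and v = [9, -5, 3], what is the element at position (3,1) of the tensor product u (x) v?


The outer product entry T_{ij} = u_i * v_j.
We need i=3, j=1.
u_3 = 2, v_1 = 9
T_{3,1} = 2 * 9 = 18

18


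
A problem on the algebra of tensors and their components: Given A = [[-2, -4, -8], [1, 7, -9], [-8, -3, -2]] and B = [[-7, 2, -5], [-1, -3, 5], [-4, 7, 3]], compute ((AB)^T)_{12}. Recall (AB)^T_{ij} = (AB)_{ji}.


(AB)^T_{ij} = (AB)_{ji} = sum_k A_{jk} B_{ki}.
For i=1, j=2 we need (AB)_{21}:
A_{21} * B_{11} = 1 * -7 = -7
A_{22} * B_{21} = 7 * -1 = -7
A_{23} * B_{31} = -9 * -4 = 36
Sum = -7 + -7 + 36 = 22

22


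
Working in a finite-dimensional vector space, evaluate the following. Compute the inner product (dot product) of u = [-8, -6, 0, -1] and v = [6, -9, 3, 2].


The inner product u . v = sum of u_i * v_i.
Term-by-term: -8 * 6, -6 * -9, 0 * 3, -1 * 2
Products: -48, 54, 0, -2
Sum = -48 + 54 + 0 + -2 = 4

4


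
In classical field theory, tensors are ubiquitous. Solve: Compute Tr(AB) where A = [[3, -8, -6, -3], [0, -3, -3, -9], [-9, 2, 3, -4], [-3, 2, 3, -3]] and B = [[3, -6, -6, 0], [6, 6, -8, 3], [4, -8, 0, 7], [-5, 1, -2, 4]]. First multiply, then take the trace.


Tr(AB) = sum_i (AB)_{ii} where (AB)_{ii} = sum_k A_{ik} B_{ki}.
(AB)_{11} = 3*3 + -8*6 + -6*4 + -3*-5 = -48
(AB)_{22} = 0*-6 + -3*6 + -3*-8 + -9*1 = -3
(AB)_{33} = -9*-6 + 2*-8 + 3*0 + -4*-2 = 46
(AB)_{44} = -3*0 + 2*3 + 3*7 + -3*4 = 15
Tr(AB) = -48 + -3 + 46 + 15 = 10

10


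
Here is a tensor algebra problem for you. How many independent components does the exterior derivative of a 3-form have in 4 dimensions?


The exterior derivative of a p-form is a (p+1)-form.
Its number of independent components is C(n, p+1).
n = 4, p+1 = 4
C(4, 4) = 1

1


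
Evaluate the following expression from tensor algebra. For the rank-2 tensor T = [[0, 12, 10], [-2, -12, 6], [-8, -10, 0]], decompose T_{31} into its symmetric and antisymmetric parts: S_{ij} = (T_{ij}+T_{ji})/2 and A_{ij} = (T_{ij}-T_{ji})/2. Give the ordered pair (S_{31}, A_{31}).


T_{31} = -8
T_{13} = 10
S_{31} = (-8 + 10)/2 = 2/2 = 1
A_{31} = (-8 - 10)/2 = -18/2 = -9
Check: S + A = 1 + -9 = -8 = T_{31}.

(1, -9)


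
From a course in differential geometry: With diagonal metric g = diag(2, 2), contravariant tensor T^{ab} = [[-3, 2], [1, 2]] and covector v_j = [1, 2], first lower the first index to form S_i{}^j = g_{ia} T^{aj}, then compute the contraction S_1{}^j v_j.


Step 1: lower the first index. For a diagonal metric, g_{ia} T^{aj} = g_{ii} T^{ij} (no sum on i).
g_{11} = 2
S_1{}^1 = 2 * T^{11} = 2 * -3 = -6
S_1{}^2 = 2 * T^{12} = 2 * 2 = 4
Step 2: contract S_1{}^j with v_j.
S_1{}^1 * v_1 = -6 * 1 = -6
S_1{}^2 * v_2 = 4 * 2 = 8
Result = -6 + 8 = 2

2


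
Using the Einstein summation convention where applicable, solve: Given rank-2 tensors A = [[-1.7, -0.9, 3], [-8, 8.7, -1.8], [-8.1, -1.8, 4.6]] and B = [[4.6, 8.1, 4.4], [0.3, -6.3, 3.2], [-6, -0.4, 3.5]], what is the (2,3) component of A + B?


Tensor addition is component-wise: (A + B)_{ij} = A_{ij} + B_{ij}.
A_{23} = -1.8
B_{23} = 3.2
(A + B)_{23} = -1.8 + 3.2 = 1.4

1.4


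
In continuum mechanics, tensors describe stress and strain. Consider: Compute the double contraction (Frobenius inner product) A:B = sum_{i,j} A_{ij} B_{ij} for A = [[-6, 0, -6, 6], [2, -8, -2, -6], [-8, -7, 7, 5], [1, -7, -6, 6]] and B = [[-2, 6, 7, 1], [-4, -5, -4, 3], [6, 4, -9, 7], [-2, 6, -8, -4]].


A:B = sum over all i,j of A_{ij} * B_{ij}.
Row 1: -6*-2=12, 0*6=0, -6*7=-42, 6*1=6 => row sum = -24
Row 2: 2*-4=-8, -8*-5=40, -2*-4=8, -6*3=-18 => row sum = 22
Row 3: -8*6=-48, -7*4=-28, 7*-9=-63, 5*7=35 => row sum = -104
Row 4: 1*-2=-2, -7*6=-42, -6*-8=48, 6*-4=-24 => row sum = -20
Total = -24 + 22 + -104 + -20 = -126

-126


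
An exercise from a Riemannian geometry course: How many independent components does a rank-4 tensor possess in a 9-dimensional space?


The number of components of a rank-r tensor in d dimensions is d^r.
Here d = 9 and r = 4.
9^4 = 6561

6561


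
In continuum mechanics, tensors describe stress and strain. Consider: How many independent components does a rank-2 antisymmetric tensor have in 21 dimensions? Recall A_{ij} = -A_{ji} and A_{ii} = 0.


An antisymmetric rank-2 tensor satisfies A_{ij} = -A_{ji}, so diagonal entries are zero.
The independent components are the upper-triangular entries: C(n, 2) = n(n-1)/2.
n = 21
C(21, 2) = 21 * 20 / 2 = 420 / 2 = 210

210


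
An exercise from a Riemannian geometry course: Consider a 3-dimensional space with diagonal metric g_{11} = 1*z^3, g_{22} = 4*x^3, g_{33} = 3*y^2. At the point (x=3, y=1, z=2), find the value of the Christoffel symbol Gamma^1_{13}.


For a diagonal metric, Gamma^k_{ij} = (1/2) g^{kk} (dg_{ik}/dx_j + dg_{jk}/dx_i - dg_{ij}/dx_k).
The metric is diagonal, so g_{ab} = 0 for a != b.
At the given point: g_{11} = 8, g_{22} = 108, g_{33} = 3
g^{11} = 1/8
dg_{11}/dx_3 = dg_{11}/dx_3 = 12
dg_{31}/dx_1 = 0 (off-diagonal)
dg_{13}/dx_1 = 0 (off-diagonal)
Numerator = 12 + 0 - 0 = 12
Gamma^1_{13} = 12 / (2 * 8) = 3/4

3/4


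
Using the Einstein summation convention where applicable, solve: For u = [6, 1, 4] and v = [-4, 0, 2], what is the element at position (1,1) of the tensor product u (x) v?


The outer product entry T_{ij} = u_i * v_j.
We need i=1, j=1.
u_1 = 6, v_1 = -4
T_{1,1} = 6 * -4 = -24

-24


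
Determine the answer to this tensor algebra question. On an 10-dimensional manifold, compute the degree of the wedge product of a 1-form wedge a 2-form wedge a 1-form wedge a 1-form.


The degree of a wedge product is the sum of the degrees of the individual forms.
Degrees: 1, 2, 1, 1
Total degree = 1 + 2 + 1 + 1 = 5

5


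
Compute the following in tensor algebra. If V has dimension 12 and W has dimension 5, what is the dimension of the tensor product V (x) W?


The dimension of a tensor product is the product of dimensions.
dim(V) = 12, dim(W) = 5
dim(V (x) W) = 12 * 5 = 60

60


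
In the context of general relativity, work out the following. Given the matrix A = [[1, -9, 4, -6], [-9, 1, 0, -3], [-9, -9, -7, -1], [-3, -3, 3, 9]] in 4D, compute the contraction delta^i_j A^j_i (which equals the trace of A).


The contraction (trace) of a rank-2 tensor is the sum of its diagonal elements.
Diagonal entries: A[1,1] = 1, A[2,2] = 1, A[3,3] = -7, A[4,4] = 9
Tr(A) = 1 + 1 + -7 + 9 = 4

4


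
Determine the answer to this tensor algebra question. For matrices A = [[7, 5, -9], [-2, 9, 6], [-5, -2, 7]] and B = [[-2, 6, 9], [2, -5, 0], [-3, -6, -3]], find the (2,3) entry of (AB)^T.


(AB)^T_{ij} = (AB)_{ji} = sum_k A_{jk} B_{ki}.
For i=2, j=3 we need (AB)_{32}:
A_{31} * B_{12} = -5 * 6 = -30
A_{32} * B_{22} = -2 * -5 = 10
A_{33} * B_{32} = 7 * -6 = -42
Sum = -30 + 10 + -42 = -62

-62


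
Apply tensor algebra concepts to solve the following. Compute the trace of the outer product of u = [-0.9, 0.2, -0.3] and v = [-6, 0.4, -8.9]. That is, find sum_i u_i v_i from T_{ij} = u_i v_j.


The outer product gives T_{ij} = u_i v_j.
The trace (contraction) is Tr(T) = sum_i T_{ii} = sum_i u_i v_i.
Diagonal entries:
T_{11} = u_1 * v_1 = -0.9 * -6 = 5.4
T_{22} = u_2 * v_2 = 0.2 * 0.4 = 0.08
T_{33} = u_3 * v_3 = -0.3 * -8.9 = 2.67
Tr(T) = 5.4 + 0.08 + 2.67 = 8.15

8.15


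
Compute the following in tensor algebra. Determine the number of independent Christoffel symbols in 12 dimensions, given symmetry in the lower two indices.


Christoffel symbols Gamma^k_{ij} are symmetric in i,j, so there are d * d(d+1)/2 independent symbols.
d = 12
d(d+1)/2 = 12 * 13 / 2 = 78
Total = 12 * 78 = 936

936


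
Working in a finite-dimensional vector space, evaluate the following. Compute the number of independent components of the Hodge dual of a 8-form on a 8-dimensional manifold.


The Hodge dual of a p-form on an n-dimensional manifold is an (n-p)-form.
n = 8, p = 8, so dual degree = 8 - 8 = 0
The number of components is C(n, n-p) = C(8, 0) = 1

1


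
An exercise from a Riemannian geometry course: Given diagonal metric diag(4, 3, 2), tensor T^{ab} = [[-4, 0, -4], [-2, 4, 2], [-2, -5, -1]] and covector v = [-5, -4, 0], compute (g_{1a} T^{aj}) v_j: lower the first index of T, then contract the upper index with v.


Step 1: lower the first index. For a diagonal metric, g_{ia} T^{aj} = g_{ii} T^{ij} (no sum on i).
g_{11} = 4
S_1{}^1 = 4 * T^{11} = 4 * -4 = -16
S_1{}^2 = 4 * T^{12} = 4 * 0 = 0
S_1{}^3 = 4 * T^{13} = 4 * -4 = -16
Step 2: contract S_1{}^j with v_j.
S_1{}^1 * v_1 = -16 * -5 = 80
S_1{}^2 * v_2 = 0 * -4 = 0
S_1{}^3 * v_3 = -16 * 0 = 0
Result = 80 + 0 + 0 = 80

80


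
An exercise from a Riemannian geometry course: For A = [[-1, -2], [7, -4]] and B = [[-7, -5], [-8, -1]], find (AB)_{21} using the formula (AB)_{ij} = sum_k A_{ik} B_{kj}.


(AB)_{ij} = sum_k A_{ik} B_{kj}.
For i=2, j=1:
A_{21} * B_{11} = 7 * -7 = -49
A_{22} * B_{21} = -4 * -8 = 32
Sum = -49 + 32 = -17

-17


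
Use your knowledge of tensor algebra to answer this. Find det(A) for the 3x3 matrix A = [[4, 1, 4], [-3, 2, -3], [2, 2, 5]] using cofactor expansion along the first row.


Expanding along the first row, det(A) = a11*M_11 - a12*M_12 + a13*M_13, where M_1j is the (1,j) minor.
Minor M_11 = 2*5 - -3*2 = 16
Minor M_12 = -3*5 - -3*2 = -9
Minor M_13 = -3*2 - 2*2 = -10
det = 4*(16) - 1*(-9) + 4*(-10)
    = 64 - -9 + -40
    = 33

33


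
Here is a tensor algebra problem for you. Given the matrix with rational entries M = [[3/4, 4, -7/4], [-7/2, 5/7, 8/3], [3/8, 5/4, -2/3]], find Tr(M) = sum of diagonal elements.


The trace is the sum of diagonal entries.
Diagonal: M[1,1] = 3/4, M[2,2] = 5/7, M[3,3] = -2/3
Tr(M) = 3/4 + 5/7 + -2/3
Computing step by step:
After adding M[1,1]: 3/4
After adding M[2,2]: 41/28
After adding M[3,3]: 67/84
Tr(M) = 67/84

67/84


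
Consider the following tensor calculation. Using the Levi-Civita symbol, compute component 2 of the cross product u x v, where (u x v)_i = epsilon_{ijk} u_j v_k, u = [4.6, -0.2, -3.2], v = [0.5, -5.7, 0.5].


(u x v)_2 = sum_{j,k} epsilon_{2jk} u_j v_k. Only permutations of (1,2,3) contribute; the two non-zero terms are:
eps_{213} u_1 v_3 = -1 * 4.6 * 0.5 = -2.3
eps_{231} u_3 v_1 = 1 * -3.2 * 0.5 = -1.6
(u x v)_2 = -3.9

-3.9


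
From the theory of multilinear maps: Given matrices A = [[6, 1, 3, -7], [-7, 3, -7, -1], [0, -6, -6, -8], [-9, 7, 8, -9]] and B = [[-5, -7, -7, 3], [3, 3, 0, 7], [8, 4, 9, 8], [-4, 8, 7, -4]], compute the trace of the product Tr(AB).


Tr(AB) = sum_i (AB)_{ii} where (AB)_{ii} = sum_k A_{ik} B_{ki}.
(AB)_{11} = 6*-5 + 1*3 + 3*8 + -7*-4 = 25
(AB)_{22} = -7*-7 + 3*3 + -7*4 + -1*8 = 22
(AB)_{33} = 0*-7 + -6*0 + -6*9 + -8*7 = -110
(AB)_{44} = -9*3 + 7*7 + 8*8 + -9*-4 = 122
Tr(AB) = 25 + 22 + -110 + 122 = 59

59


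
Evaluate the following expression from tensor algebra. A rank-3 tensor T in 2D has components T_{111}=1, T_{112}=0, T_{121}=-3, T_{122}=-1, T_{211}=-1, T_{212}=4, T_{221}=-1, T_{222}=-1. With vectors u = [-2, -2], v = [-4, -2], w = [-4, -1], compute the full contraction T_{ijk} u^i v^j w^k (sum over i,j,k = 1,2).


S = sum over i,j,k of T_{ijk} u_i v_j w_k. Expanding all 8 terms:
T_{111}*u_1*v_1*w_1 = 1*-2*-4*-4 = -32  (running total: -32)
T_{112}*u_1*v_1*w_2 = 0*-2*-4*-1 = 0  (running total: -32)
T_{121}*u_1*v_2*w_1 = -3*-2*-2*-4 = 48  (running total: 16)
T_{122}*u_1*v_2*w_2 = -1*-2*-2*-1 = 4  (running total: 20)
T_{211}*u_2*v_1*w_1 = -1*-2*-4*-4 = 32  (running total: 52)
T_{212}*u_2*v_1*w_2 = 4*-2*-4*-1 = -32  (running total: 20)
T_{221}*u_2*v_2*w_1 = -1*-2*-2*-4 = 16  (running total: 36)
T_{222}*u_2*v_2*w_2 = -1*-2*-2*-1 = 4  (running total: 40)
S = 40

40


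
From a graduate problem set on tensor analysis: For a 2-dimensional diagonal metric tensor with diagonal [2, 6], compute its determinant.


For a diagonal metric, the determinant is the product of diagonal entries.
Diagonal entries: 2, 6
det(g) = 2 * 6 = 12

12


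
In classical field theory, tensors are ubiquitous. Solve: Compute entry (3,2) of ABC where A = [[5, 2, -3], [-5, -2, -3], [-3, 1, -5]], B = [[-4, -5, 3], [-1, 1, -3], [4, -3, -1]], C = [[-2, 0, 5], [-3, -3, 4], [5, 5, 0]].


(ABC)_{32} = sum_m (AB)_{3m} C_{m2}. First compute row 3 of AB.
(AB)_{31} = -3*-4 + 1*-1 + -5*4 = -9
(AB)_{32} = -3*-5 + 1*1 + -5*-3 = 31
(AB)_{33} = -3*3 + 1*-3 + -5*-1 = -7
Now contract with column 2 of C:
(AB)_{31} * C_{12} = -9 * 0 = 0
(AB)_{32} * C_{22} = 31 * -3 = -93
(AB)_{33} * C_{32} = -7 * 5 = -35
(ABC)_{32} = 0 + -93 + -35 = -128

-128


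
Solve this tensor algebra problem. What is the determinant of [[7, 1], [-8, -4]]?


For a 2x2 matrix [[a, b], [c, d]], det = a*d - b*c.
a = 7, b = 1, c = -8, d = -4
a*d = 7 * -4 = -28
b*c = 1 * -8 = -8
det = -28 - -8 = -20

-20


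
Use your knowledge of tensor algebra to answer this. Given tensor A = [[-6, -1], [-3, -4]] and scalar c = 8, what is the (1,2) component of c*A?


Scalar multiplication: (cA)_{ij} = c * A_{ij}.
c = 8
A_{12} = -1
(cA)_{12} = 8 * -1 = -8

-8


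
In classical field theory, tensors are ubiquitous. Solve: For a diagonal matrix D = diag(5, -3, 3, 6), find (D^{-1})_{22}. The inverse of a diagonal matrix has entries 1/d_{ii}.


For a diagonal matrix, the inverse has entries (D^{-1})_{ii} = 1/d_{ii}.
The diagonal entries are: d_{11} = 5, d_{22} = -3, d_{33} = 3, d_{44} = 6
We need (D^{-1})_{22} = 1/d_{22} = 1/-3 = -1/3

-1/3


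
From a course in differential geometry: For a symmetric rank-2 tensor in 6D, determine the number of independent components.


A symmetric rank-2 tensor in d dimensions has d(d+1)/2 independent components.
d = 6
d(d+1)/2 = 6 * 7 / 2 = 42 / 2 = 21

21


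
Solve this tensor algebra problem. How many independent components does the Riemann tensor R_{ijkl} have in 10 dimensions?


The Riemann tensor in d dimensions has d^2(d^2 - 1)/12 independent components.
d = 10, so d^2 = 100
d^2 - 1 = 99
d^2(d^2 - 1) = 100 * 99 = 9900
Divide by 12: 9900 / 12 = 825

825


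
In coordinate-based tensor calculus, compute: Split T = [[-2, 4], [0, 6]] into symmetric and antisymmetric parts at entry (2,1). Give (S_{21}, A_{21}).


T_{21} = 0
T_{12} = 4
S_{21} = (0 + 4)/2 = 4/2 = 2
A_{21} = (0 - 4)/2 = -4/2 = -2
Check: S + A = 2 + -2 = 0 = T_{21}.

(2, -2)


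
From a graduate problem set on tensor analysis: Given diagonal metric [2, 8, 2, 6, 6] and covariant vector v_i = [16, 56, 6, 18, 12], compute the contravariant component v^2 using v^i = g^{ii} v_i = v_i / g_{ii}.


To raise an index with a diagonal metric: v^i = v_i / g_{ii}.
For index 2: v_2 = 56, g_{22} = 8
v^2 = 56 / 8 = 7

7


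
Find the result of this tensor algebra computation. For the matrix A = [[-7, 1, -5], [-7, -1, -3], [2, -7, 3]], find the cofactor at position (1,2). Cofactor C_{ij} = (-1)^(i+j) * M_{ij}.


To find cofactor C_{12}, delete row 1 and column 2.
The resulting 2x2 submatrix is: [[-7, -3], [2, 3]]
Minor M_{12} = -7*3 - -3*2
  = -21 - -6 = -15
Sign = (-1)^(1+2) = (-1)^3 = -1
Cofactor C_{12} = -1 * -15 = 15

15


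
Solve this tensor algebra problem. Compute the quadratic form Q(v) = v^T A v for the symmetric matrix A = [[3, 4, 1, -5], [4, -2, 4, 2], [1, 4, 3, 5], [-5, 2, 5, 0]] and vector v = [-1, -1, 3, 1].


First compute Av:
(Av)_1 = 3*-1 + 4*-1 + 1*3 + -5*1 = -9
(Av)_2 = 4*-1 + -2*-1 + 4*3 + 2*1 = 12
(Av)_3 = 1*-1 + 4*-1 + 3*3 + 5*1 = 9
(Av)_4 = -5*-1 + 2*-1 + 5*3 + 0*1 = 18
Av = [-9, 12, 9, 18]
Then v^T (Av) = -1*-9 + -1*12 + 3*9 + 1*18
= 9 + -12 + 27 + 18 = 42

42


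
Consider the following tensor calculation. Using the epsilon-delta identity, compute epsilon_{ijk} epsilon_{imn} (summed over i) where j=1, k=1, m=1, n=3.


Using the identity: epsilon_{ijk} epsilon_{imn} = delta_{jm} delta_{kn} - delta_{jn} delta_{km}.
delta_{11} = 1
delta_{13} = 0
delta_{13} = 0
delta_{11} = 1
Result = 1 * 0 - 0 * 1 = 0 - 0 = 0

0


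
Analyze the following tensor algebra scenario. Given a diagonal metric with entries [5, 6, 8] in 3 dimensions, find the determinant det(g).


For a diagonal metric, the determinant is the product of diagonal entries.
Diagonal entries: 5, 6, 8
det(g) = 5 * 6 * 8 = 240

240


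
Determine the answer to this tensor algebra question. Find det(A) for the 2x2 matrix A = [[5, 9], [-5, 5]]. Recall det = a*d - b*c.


For a 2x2 matrix [[a, b], [c, d]], det = a*d - b*c.
a = 5, b = 9, c = -5, d = 5
a*d = 5 * 5 = 25
b*c = 9 * -5 = -45
det = 25 - -45 = 70

70


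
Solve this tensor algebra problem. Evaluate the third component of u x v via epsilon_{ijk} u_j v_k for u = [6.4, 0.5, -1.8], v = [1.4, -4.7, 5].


(u x v)_3 = sum_{j,k} epsilon_{3jk} u_j v_k. Only permutations of (1,2,3) contribute; the two non-zero terms are:
eps_{312} u_1 v_2 = 1 * 6.4 * -4.7 = -30.08
eps_{321} u_2 v_1 = -1 * 0.5 * 1.4 = -0.7
(u x v)_3 = -30.78

-30.78


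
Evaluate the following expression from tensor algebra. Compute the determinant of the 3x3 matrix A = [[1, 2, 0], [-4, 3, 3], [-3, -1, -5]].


Expanding along the first row, det(A) = a11*M_11 - a12*M_12 + a13*M_13, where M_1j is the (1,j) minor.
Minor M_11 = 3*-5 - 3*-1 = -12
Minor M_12 = -4*-5 - 3*-3 = 29
Minor M_13 = -4*-1 - 3*-3 = 13
det = 1*(-12) - 2*(29) + 0*(13)
    = -12 - 58 + 0
    = -70

-70


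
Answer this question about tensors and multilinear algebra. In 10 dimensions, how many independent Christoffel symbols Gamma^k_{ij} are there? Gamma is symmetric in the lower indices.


Christoffel symbols Gamma^k_{ij} are symmetric in i,j, so there are d * d(d+1)/2 independent symbols.
d = 10
d(d+1)/2 = 10 * 11 / 2 = 55
Total = 10 * 55 = 550

550


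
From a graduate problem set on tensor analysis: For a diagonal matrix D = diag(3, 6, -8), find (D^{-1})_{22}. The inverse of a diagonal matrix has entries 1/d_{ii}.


For a diagonal matrix, the inverse has entries (D^{-1})_{ii} = 1/d_{ii}.
The diagonal entries are: d_{11} = 3, d_{22} = 6, d_{33} = -8
We need (D^{-1})_{22} = 1/d_{22} = 1/6 = 1/6

1/6


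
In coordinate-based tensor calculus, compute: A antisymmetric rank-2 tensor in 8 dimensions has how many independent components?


A antisymmetric rank-2 tensor in d dimensions has d(d-1)/2 independent components.
d = 8
d(d-1)/2 = 8 * 7 / 2 = 56 / 2 = 28

28


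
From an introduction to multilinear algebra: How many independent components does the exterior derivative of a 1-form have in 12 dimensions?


The exterior derivative of a p-form is a (p+1)-form.
Its number of independent components is C(n, p+1).
n = 12, p+1 = 2
C(12, 2) = 66

66


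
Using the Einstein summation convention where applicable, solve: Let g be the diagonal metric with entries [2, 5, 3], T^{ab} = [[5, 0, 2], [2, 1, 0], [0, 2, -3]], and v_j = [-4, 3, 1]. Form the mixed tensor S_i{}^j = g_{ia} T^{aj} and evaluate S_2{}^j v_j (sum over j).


Step 1: lower the first index. For a diagonal metric, g_{ia} T^{aj} = g_{ii} T^{ij} (no sum on i).
g_{22} = 5
S_2{}^1 = 5 * T^{21} = 5 * 2 = 10
S_2{}^2 = 5 * T^{22} = 5 * 1 = 5
S_2{}^3 = 5 * T^{23} = 5 * 0 = 0
Step 2: contract S_2{}^j with v_j.
S_2{}^1 * v_1 = 10 * -4 = -40
S_2{}^2 * v_2 = 5 * 3 = 15
S_2{}^3 * v_3 = 0 * 1 = 0
Result = -40 + 15 + 0 = -25

-25
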